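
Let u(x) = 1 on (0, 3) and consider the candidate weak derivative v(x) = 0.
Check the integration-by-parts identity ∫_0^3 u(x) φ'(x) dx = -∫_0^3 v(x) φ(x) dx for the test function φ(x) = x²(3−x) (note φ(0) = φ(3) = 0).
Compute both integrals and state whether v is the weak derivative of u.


LHS = 0, RHS = 0. Yes, v = u' weakly.

u(x) = 1, classical derivative u'(x) = 0.
φ(x) = x²(3−x), so φ'(x) = 3*x*(2 - x).
Note φ(0) = φ(3) = 0, so the boundary term u·φ vanishes.
LHS = ∫_0^3 u(x) φ'(x) dx = ∫_0^3 (-3*x^2 + 6*x) dx. Term by term:
  ∫_0^3 -3*x^2 dx = -27;  ∫_0^3 6*x dx = 27.
Sum: -27 + 27 = 0.
So LHS = 0.
∫_0^3 v(x) φ(x) dx = ∫_0^3 (0) dx. Term by term:
  ∫_0^3 0 dx = 0.
So RHS = -∫_0^3 v(x) φ(x) dx = 0.
LHS = RHS, so the identity holds for this test φ.
Moreover u is smooth here and v(x) = u'(x) = 0 pointwise, so the identity holds for every test function. Hence v is the weak derivative of u.


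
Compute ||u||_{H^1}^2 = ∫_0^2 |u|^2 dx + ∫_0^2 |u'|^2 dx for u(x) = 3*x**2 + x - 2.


||u||_{H^1}^2 = 2614/15

The H^1 norm (squared) on an interval (0, L) is
  ||u||_{H^1}^2 = ∫_0^L u(x)^2 dx + ∫_0^L u'(x)^2 dx.
Compute u'(x) = 6*x + 1.
Then u(x)^2 = 9*x**4 + 6*x**3 - 11*x**2 - 4*x + 4 and u'(x)^2 = 36*x**2 + 12*x + 1.
Integrate each monomial from 0 to 2 using ∫_0^2 c·x^n dx = c·2^(n+1)/(n+1):
  ∫_0^2 u(x)^2 dx = ∫_0^2 (9*x^4 + 6*x^3 - 11*x^2 - 4*x + 4) dx. Term by term:
    ∫_0^2 9*x^4 dx = 288/5;  ∫_0^2 6*x^3 dx = 24;  ∫_0^2 -11*x^2 dx = -88/3;
    ∫_0^2 -4*x dx = -8;  ∫_0^2 4 dx = 8.
  Sum: 288/5 + 24 − 88/3 − 8 + 8 = 784/15.
  ∫_0^2 u'(x)^2 dx = ∫_0^2 (36*x^2 + 12*x + 1) dx. Term by term:
    ∫_0^2 36*x^2 dx = 96;  ∫_0^2 12*x dx = 24;  ∫_0^2 1 dx = 2.
  Sum: 96 + 24 + 2 = 122.
Adding: ||u||_{H^1}^2 = 784/15 + 122 = 2614/15.


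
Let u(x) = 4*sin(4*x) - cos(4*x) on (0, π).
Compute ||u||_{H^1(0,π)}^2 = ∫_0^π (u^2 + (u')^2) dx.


||u||_{H^1(0,π)}^2 = 289*π/2

u'(x) = 4*sin(4*x) + 16*cos(4*x).
Expand u² and (u')² and integrate term by term on (0, π), using: for integers n ≥ 1, ∫_0^π sin²(nx) dx = ∫_0^π cos²(nx) dx = π/2; for n ≠ n', ∫_0^π sin(nx)sin(n'x) dx = ∫_0^π cos(nx)cos(n'x) dx = 0; and by product-to-sum, ∫_0^π sin(nx)cos(n'x) dx = ½∫_0^π [sin((n+n')x) + sin((n−n')x)] dx, which is 0 when n+n' is even and 2n/(n²−n'²) when n+n' is odd (it need not vanish on (0, π)).
  u² squared terms: (-1)²·∫cos(4x)² dx = 1·π/2 = π/2;  (4)²·∫sin(4x)² dx = 16·π/2 = 8*π.
  u² cross terms: 2·(-1)·(4)·∫cos(4x)·sin(4x) dx = -8·(0) = 0.
  So ∫_0^π u² dx = π/2 + 8*π + 0 = 17*π/2.
  (u')² squared terms: (4)²·∫sin(4x)² dx = 16·π/2 = 8*π;  (16)²·∫cos(4x)² dx = 256·π/2 = 128*π.
  (u')² cross terms: 2·(4)·(16)·∫sin(4x)·cos(4x) dx = 128·(0) = 0.
  So ∫_0^π (u')² dx = 8*π + 128*π + 0 = 136*π.
||u||_{H^1}^2 = (17*π/2) + (136*π) = 289*π/2.


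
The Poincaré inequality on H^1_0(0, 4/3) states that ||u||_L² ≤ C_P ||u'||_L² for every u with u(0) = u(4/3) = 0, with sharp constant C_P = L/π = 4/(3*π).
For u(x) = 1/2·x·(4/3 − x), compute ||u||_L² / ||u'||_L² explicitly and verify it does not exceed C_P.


||u||_L² / ||u'||_L² = 2*sqrt(10)/15 < C_P = 4/(3*π).

u(x) = 1/2·x·(4/3 − x), so u'(x) = 2/3 - x.
u(x) = 1/2·x·(4/3 − x) vanishes at x = 0 and x = 4/3, so u ∈ H^1_0(0, 4/3). Differentiate via the product rule and integrate the resulting polynomials term by term.
  ∫_0^4/3 u² dx = ∫_0^4/3 (x^4/4 - 2*x^3/3 + 4*x^2/9) dx. Term by term:
    ∫_0^4/3 x^4/4 dx = 256/1215;  ∫_0^4/3 -2*x^3/3 dx = -128/243;  ∫_0^4/3 4*x^2/9 dx = 256/729.
  Sum: 256/1215 − 128/243 + 256/729 = 128/3645.
  ∫_0^4/3 (u')² dx = ∫_0^4/3 (x^2 - 4*x/3 + 4/9) dx. Term by term:
    ∫_0^4/3 x^2 dx = 64/81;  ∫_0^4/3 -4*x/3 dx = -32/27;  ∫_0^4/3 4/9 dx = 16/27.
  Sum: 64/81 − 32/27 + 16/27 = 16/81.
∫_0^4/3 u² dx = 128/3645, so ||u||_L² = 8*sqrt(10)/135.
∫_0^4/3 (u')² dx = 16/81, so ||u'||_L² = 4/9.
Ratio ||u||_L² / ||u'||_L² = 2*sqrt(10)/15.
Sharp Poincaré constant on H^1_0(0, 4/3) is C_P = L/π = 4/(3*π), achieved by sin(3*π/4·x).
A polynomial bump cannot attain the sharp Poincaré constant (only the first sine eigenfunction does), so the ratio is strictly less than C_P, consistent with ||u||_L² ≤ C_P ||u'||_L².


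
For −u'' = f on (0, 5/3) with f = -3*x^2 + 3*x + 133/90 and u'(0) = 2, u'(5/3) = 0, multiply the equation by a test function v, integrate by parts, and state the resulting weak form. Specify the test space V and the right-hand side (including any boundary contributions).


V = H^1(0, 5/3) (v unrestricted at boundary; u is determined up to an additive constant); weak form: ∫_0^5/3 u'v' dx = ∫_0^5/3 (-3*x^2 + 3*x + 133/90) v dx − 2·v(0) for all v ∈ V.

Multiply both sides by a test function v and integrate from 0 to 5/3:
  ∫_0^5/3 −u''(x) v(x) dx = ∫_0^5/3 f(x) v(x) dx.
Integrate the LHS by parts once:
  ∫_0^5/3 −u'' v dx = −[u'(x) v(x)]_0^5/3 + ∫_0^5/3 u'(x) v'(x) dx.
Thus ∫_0^5/3 u'(x) v'(x) dx = ∫_0^5/3 f(x) v(x) dx + [u'(x) v(x)]_0^5/3.
Choose V so that boundary terms are either known or forced to vanish.
u has inhomogeneous Neumann u'(0) = 2, u'(5/3) = 0. [u' v]_0^5/3 = (0)·v(5/3) − (2)·v(0) = − 2·v(0). Take V = H^1(0, 5/3); boundary term becomes part of RHS.
Weak formulation: find u (satisfying any essential BC) such that ∫_0^5/3 u'(x) v'(x) dx = ∫_0^5/3 f v dx − 2·v(0) for all v ∈ V (Neumann data are natural BCs: they enter the RHS as boundary terms).
Substituting f(x) = -3*x^2 + 3*x + 133/90, the right-hand side is ∫_0^5/3 (-3*x^2 + 3*x + 133/90) v dx − 2·v(0).
Compatibility check (pure Neumann): taking v ≡ 1 ∈ V gives 0 = ∫_0^5/3 f dx + (0) − (2), i.e. ∫_0^5/3 f dx must equal u'(0) − u'(5/3) = 2. Indeed ∫_0^5/3 (-3*x^2 + 3*x + 133/90) dx = 2, so the data are compatible. The solution is then unique only up to an additive constant (fix it e.g. by requiring ∫_0^5/3 u dx = 0).


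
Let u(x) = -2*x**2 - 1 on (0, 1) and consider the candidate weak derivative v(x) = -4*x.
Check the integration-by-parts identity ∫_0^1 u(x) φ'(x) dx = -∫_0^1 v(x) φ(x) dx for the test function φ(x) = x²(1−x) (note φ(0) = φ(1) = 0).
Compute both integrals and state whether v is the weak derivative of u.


LHS = 1/5, RHS = 1/5. Yes, v = u' weakly.

u(x) = -2*x**2 - 1, classical derivative u'(x) = -4*x.
φ(x) = x²(1−x), so φ'(x) = x*(2 - 3*x).
Note φ(0) = φ(1) = 0, so the boundary term u·φ vanishes.
LHS = ∫_0^1 u(x) φ'(x) dx = ∫_0^1 (6*x^4 - 4*x^3 + 3*x^2 - 2*x) dx. Term by term:
  ∫_0^1 6*x^4 dx = 6/5;  ∫_0^1 -4*x^3 dx = -1;  ∫_0^1 3*x^2 dx = 1;
  ∫_0^1 -2*x dx = -1.
Sum: 6/5 − 1 + 1 − 1 = 1/5.
So LHS = 1/5.
∫_0^1 v(x) φ(x) dx = ∫_0^1 (4*x^4 - 4*x^3) dx. Term by term:
  ∫_0^1 4*x^4 dx = 4/5;  ∫_0^1 -4*x^3 dx = -1.
Sum: 4/5 − 1 = -1/5.
So RHS = -∫_0^1 v(x) φ(x) dx = 1/5.
LHS = RHS, so the identity holds for this test φ.
Moreover u is smooth here and v(x) = u'(x) = -4*x pointwise, so the identity holds for every test function. Hence v is the weak derivative of u.


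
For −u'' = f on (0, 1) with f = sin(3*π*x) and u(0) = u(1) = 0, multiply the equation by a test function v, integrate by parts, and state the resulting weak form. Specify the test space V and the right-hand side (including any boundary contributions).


V = H^1_0(0, 1) (so v(0) = v(1) = 0); weak form: ∫_0^1 u'v' dx = ∫_0^1 (sin(3*π*x)) v dx for all v ∈ V.

Multiply both sides by a test function v and integrate from 0 to 1:
  ∫_0^1 −u''(x) v(x) dx = ∫_0^1 f(x) v(x) dx.
Integrate the LHS by parts once:
  ∫_0^1 −u'' v dx = −[u'(x) v(x)]_0^1 + ∫_0^1 u'(x) v'(x) dx.
Thus ∫_0^1 u'(x) v'(x) dx = ∫_0^1 f(x) v(x) dx + [u'(x) v(x)]_0^1.
Choose V so that boundary terms are either known or forced to vanish.
u is Dirichlet: u(0) = u(1) = 0. Let V = H^1_0(0, 1); then v(0) = v(1) = 0, and [u' v]_0^1 = 0.
Weak formulation: find u (satisfying any essential BC) such that ∫_0^1 u'(x) v'(x) dx = ∫_0^1 f v dx for all v ∈ V.
Substituting f(x) = sin(3*π*x), the right-hand side is ∫_0^1 (sin(3*π*x)) v dx.


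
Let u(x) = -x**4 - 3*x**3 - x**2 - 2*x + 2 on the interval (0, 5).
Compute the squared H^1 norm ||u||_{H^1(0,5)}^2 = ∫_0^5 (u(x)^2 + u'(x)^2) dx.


||u||_{H^1}^2 = 277123205/252

The H^1 norm (squared) on an interval (0, L) is
  ||u||_{H^1}^2 = ∫_0^L u(x)^2 dx + ∫_0^L u'(x)^2 dx.
Compute u'(x) = -4*x**3 - 9*x**2 - 2*x - 2.
Then u(x)^2 = x**8 + 6*x**7 + 11*x**6 + 10*x**5 + 9*x**4 - 8*x**3 - 8*x + 4 and u'(x)^2 = 16*x**6 + 72*x**5 + 97*x**4 + 52*x**3 + 40*x**2 + 8*x + 4.
Integrate each monomial from 0 to 5 using ∫_0^5 c·x^n dx = c·5^(n+1)/(n+1):
  ∫_0^5 u(x)^2 dx = ∫_0^5 (x^8 + 6*x^7 + 11*x^6 + 10*x^5 + 9*x^4 - 8*x^3 - 8*x + 4) dx. Term by term:
    ∫_0^5 x^8 dx = 1953125/9;  ∫_0^5 6*x^7 dx = 1171875/4;  ∫_0^5 11*x^6 dx = 859375/7;
    ∫_0^5 10*x^5 dx = 78125/3;  ∫_0^5 9*x^4 dx = 5625;  ∫_0^5 -8*x^3 dx = -1250;
    ∫_0^5 -8*x dx = -100;  ∫_0^5 4 dx = 20.
  Sum: 1953125/9 + 1171875/4 + 859375/7 + 78125/3 + 5625 − 1250 − 100 + 20 = 167097965/252.
  ∫_0^5 u'(x)^2 dx = ∫_0^5 (16*x^6 + 72*x^5 + 97*x^4 + 52*x^3 + 40*x^2 + 8*x + 4) dx. Term by term:
    ∫_0^5 16*x^6 dx = 1250000/7;  ∫_0^5 72*x^5 dx = 187500;  ∫_0^5 97*x^4 dx = 60625;
    ∫_0^5 52*x^3 dx = 8125;  ∫_0^5 40*x^2 dx = 5000/3;  ∫_0^5 8*x dx = 100;
    ∫_0^5 4 dx = 20.
  Sum: 1250000/7 + 187500 + 60625 + 8125 + 5000/3 + 100 + 20 = 9168770/21.
Adding: ||u||_{H^1}^2 = 167097965/252 + 9168770/21 = 277123205/252.


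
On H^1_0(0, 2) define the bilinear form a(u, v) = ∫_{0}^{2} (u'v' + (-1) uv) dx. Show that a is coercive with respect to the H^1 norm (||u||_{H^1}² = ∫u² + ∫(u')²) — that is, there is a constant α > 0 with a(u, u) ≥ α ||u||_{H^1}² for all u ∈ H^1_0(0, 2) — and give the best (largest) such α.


α = (-4 + π^2)/(4 + π^2)

Coercivity of a(·,·) on H^1_0(0, 2) means a(u, u) ≥ α ||u||_{H^1}² for every u ∈ H^1_0.
The interval has length L = 2, and Poincaré/coercivity depend only on L. Here a(u, u) = ∫(u')² + (-1)·∫u².
Here c = -1 < 0 with |c| < (π/L)² = π^2/4, so coercivity still holds. The condition a(u,u) ≥ α||u||_{H^1}² reads (1−α)∫(u')² ≥ (α−c)∫u². Any admissible α is ≤ 1 (rapidly oscillating u have ∫u²/∫(u')² → 0), and α = 1 would force 0 ≥ (1−c)∫u², impossible since c < 1; so 1−α > 0. By the sharp Poincaré inequality on H^1_0 of an interval of length L, ∫(u')² ≥ (π/L)²∫u² with equality for the first sine mode sin(π(x−x₀)/L) (x₀ the left endpoint), so the inequality holds for all u iff (1−α)(π/L)² ≥ α − c, i.e. α ≤ ((π/L)² + c)/((π/L)² + 1) = (1 + c(L/π)²)/(1 + (L/π)²). (Direct route, valid since c ≤ 0: Poincaré gives c∫u² ≥ c(L/π)²∫(u')², so a(u,u) ≥ (1 + c(L/π)²)∫(u')², while ||u||_{H^1}² ≤ (1 + (L/π)²)∫(u')²; dividing yields the same α.) With (π/L)² = π^2/4 and c = -1, the largest admissible constant is α = ((π/L)² + c)/((π/L)² + 1).
Simplifying, α = (-4 + π^2)/(4 + π^2).


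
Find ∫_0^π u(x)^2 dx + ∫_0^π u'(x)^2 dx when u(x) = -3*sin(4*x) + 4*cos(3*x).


||u||_{H^1(0,π)}^2 = -1920/7 + 313*π/2

u'(x) = -12*sin(3*x) - 12*cos(4*x).
Expand u² and (u')² and integrate term by term on (0, π), using: for integers n ≥ 1, ∫_0^π sin²(nx) dx = ∫_0^π cos²(nx) dx = π/2; for n ≠ n', ∫_0^π sin(nx)sin(n'x) dx = ∫_0^π cos(nx)cos(n'x) dx = 0; and by product-to-sum, ∫_0^π sin(nx)cos(n'x) dx = ½∫_0^π [sin((n+n')x) + sin((n−n')x)] dx, which is 0 when n+n' is even and 2n/(n²−n'²) when n+n' is odd (it need not vanish on (0, π)).
  u² squared terms: (-3)²·∫sin(4x)² dx = 9·π/2 = 9*π/2;  (4)²·∫cos(3x)² dx = 16·π/2 = 8*π.
  u² cross terms: 2·(-3)·(4)·∫sin(4x)·cos(3x) dx = -24·(8/7) = -192/7.
  So ∫_0^π u² dx = 9*π/2 + 8*π − 192/7 = -192/7 + 25*π/2.
  (u')² squared terms: (-12)²·∫cos(4x)² dx = 144·π/2 = 72*π;  (-12)²·∫sin(3x)² dx = 144·π/2 = 72*π.
  (u')² cross terms: 2·(-12)·(-12)·∫cos(4x)·sin(3x) dx = 288·(-6/7) = -1728/7.
  So ∫_0^π (u')² dx = 72*π + 72*π − 1728/7 = -1728/7 + 144*π.
||u||_{H^1}^2 = (-192/7 + 25*π/2) + (-1728/7 + 144*π) = -1920/7 + 313*π/2.


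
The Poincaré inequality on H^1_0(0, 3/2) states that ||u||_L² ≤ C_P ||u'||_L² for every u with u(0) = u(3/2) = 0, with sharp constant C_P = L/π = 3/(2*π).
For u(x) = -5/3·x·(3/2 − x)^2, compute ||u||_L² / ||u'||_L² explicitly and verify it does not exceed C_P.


||u||_L² / ||u'||_L² = 3*sqrt(14)/28 < C_P = 3/(2*π).

u(x) = -5/3·x·(3/2 − x)^2, so u'(x) = -5*x^2 + 10*x - 15/4.
u(x) = -5/3·x·(3/2 − x)^2 vanishes at x = 0 and x = 3/2, so u ∈ H^1_0(0, 3/2). Differentiate via the product rule and integrate the resulting polynomials term by term.
  ∫_0^3/2 u² dx = ∫_0^3/2 (25*x^6/9 - 50*x^5/3 + 75*x^4/2 - 75*x^3/2 + 225*x^2/16) dx. Term by term:
    ∫_0^3/2 25*x^6/9 dx = 6075/896;  ∫_0^3/2 -50*x^5/3 dx = -2025/64;  ∫_0^3/2 75*x^4/2 dx = 3645/64;
    ∫_0^3/2 -75*x^3/2 dx = -6075/128;  ∫_0^3/2 225*x^2/16 dx = 2025/128.
  Sum: 6075/896 − 2025/64 + 3645/64 − 6075/128 + 2025/128 = 405/896.
  ∫_0^3/2 (u')² dx = ∫_0^3/2 (25*x^4 - 100*x^3 + 275*x^2/2 - 75*x + 225/16) dx. Term by term:
    ∫_0^3/2 25*x^4 dx = 1215/32;  ∫_0^3/2 -100*x^3 dx = -2025/16;  ∫_0^3/2 275*x^2/2 dx = 2475/16;
    ∫_0^3/2 -75*x dx = -675/8;  ∫_0^3/2 225/16 dx = 675/32.
  Sum: 1215/32 − 2025/16 + 2475/16 − 675/8 + 675/32 = 45/16.
∫_0^3/2 u² dx = 405/896, so ||u||_L² = 9*sqrt(70)/112.
∫_0^3/2 (u')² dx = 45/16, so ||u'||_L² = 3*sqrt(5)/4.
Ratio ||u||_L² / ||u'||_L² = 3*sqrt(14)/28.
Sharp Poincaré constant on H^1_0(0, 3/2) is C_P = L/π = 3/(2*π), achieved by sin(2*π/3·x).
A polynomial bump cannot attain the sharp Poincaré constant (only the first sine eigenfunction does), so the ratio is strictly less than C_P, consistent with ||u||_L² ≤ C_P ||u'||_L².


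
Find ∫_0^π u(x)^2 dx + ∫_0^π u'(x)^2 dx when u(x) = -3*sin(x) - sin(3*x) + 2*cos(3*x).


||u||_{H^1(0,π)}^2 = 34*π

u'(x) = -6*sin(3*x) - 3*cos(x) - 3*cos(3*x).
Expand u² and (u')² and integrate term by term on (0, π), using: for integers n ≥ 1, ∫_0^π sin²(nx) dx = ∫_0^π cos²(nx) dx = π/2; for n ≠ n', ∫_0^π sin(nx)sin(n'x) dx = ∫_0^π cos(nx)cos(n'x) dx = 0; and by product-to-sum, ∫_0^π sin(nx)cos(n'x) dx = ½∫_0^π [sin((n+n')x) + sin((n−n')x)] dx, which is 0 when n+n' is even and 2n/(n²−n'²) when n+n' is odd (it need not vanish on (0, π)).
  u² squared terms: (-1)²·∫sin(3x)² dx = 1·π/2 = π/2;  (-3)²·∫sin(x)² dx = 9·π/2 = 9*π/2;  (2)²·∫cos(3x)² dx = 4·π/2 = 2*π.
  u² cross terms: 2·(-1)·(-3)·∫sin(3x)·sin(x) dx = 6·(0) = 0;  2·(-1)·(2)·∫sin(3x)·cos(3x) dx = -4·(0) = 0;  2·(-3)·(2)·∫sin(x)·cos(3x) dx = -12·(0) = 0.
  So ∫_0^π u² dx = π/2 + 9*π/2 + 2*π + 0 + 0 + 0 = 7*π.
  (u')² squared terms: (-6)²·∫sin(3x)² dx = 36·π/2 = 18*π;  (-3)²·∫cos(x)² dx = 9·π/2 = 9*π/2;  (-3)²·∫cos(3x)² dx = 9·π/2 = 9*π/2.
  (u')² cross terms: 2·(-6)·(-3)·∫sin(3x)·cos(x) dx = 36·(0) = 0;  2·(-6)·(-3)·∫sin(3x)·cos(3x) dx = 36·(0) = 0;  2·(-3)·(-3)·∫cos(x)·cos(3x) dx = 18·(0) = 0.
  So ∫_0^π (u')² dx = 18*π + 9*π/2 + 9*π/2 + 0 + 0 + 0 = 27*π.
||u||_{H^1}^2 = (7*π) + (27*π) = 34*π.


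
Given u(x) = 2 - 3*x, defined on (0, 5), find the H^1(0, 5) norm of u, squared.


||u||_{H^1}^2 = 290

The H^1 norm (squared) on an interval (0, L) is
  ||u||_{H^1}^2 = ∫_0^L u(x)^2 dx + ∫_0^L u'(x)^2 dx.
Compute u'(x) = -3.
Then u(x)^2 = 9*x**2 - 12*x + 4 and u'(x)^2 = 9.
Integrate each monomial from 0 to 5 using ∫_0^5 c·x^n dx = c·5^(n+1)/(n+1):
  ∫_0^5 u(x)^2 dx = ∫_0^5 (9*x^2 - 12*x + 4) dx. Term by term:
    ∫_0^5 9*x^2 dx = 375;  ∫_0^5 -12*x dx = -150;  ∫_0^5 4 dx = 20.
  Sum: 375 − 150 + 20 = 245.
  ∫_0^5 u'(x)^2 dx = ∫_0^5 (9) dx. Term by term:
    ∫_0^5 9 dx = 45.
Adding: ||u||_{H^1}^2 = 245 + 45 = 290.


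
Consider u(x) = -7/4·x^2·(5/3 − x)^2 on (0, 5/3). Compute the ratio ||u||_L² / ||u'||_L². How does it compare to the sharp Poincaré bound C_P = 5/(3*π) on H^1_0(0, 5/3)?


||u||_L² / ||u'||_L² = 5*sqrt(3)/18 < C_P = 5/(3*π).

u(x) = -7/4·x^2·(5/3 − x)^2, so u'(x) = 7*x*(-18*x^2 + 45*x - 25)/18.
u(x) = -7/4·x^2·(5/3 − x)^2 vanishes at x = 0 and x = 5/3, so u ∈ H^1_0(0, 5/3). Differentiate via the product rule and integrate the resulting polynomials term by term.
  ∫_0^5/3 u² dx = ∫_0^5/3 (49*x^8/16 - 245*x^7/12 + 1225*x^6/24 - 6125*x^5/108 + 30625*x^4/1296) dx. Term by term:
    ∫_0^5/3 49*x^8/16 dx = 95703125/2834352;  ∫_0^5/3 -245*x^7/12 dx = -95703125/629856;  ∫_0^5/3 1225*x^6/24 dx = 13671875/52488;
    ∫_0^5/3 -6125*x^5/108 dx = -95703125/472392;  ∫_0^5/3 30625*x^4/1296 dx = 19140625/314928.
  Sum: 95703125/2834352 − 95703125/629856 + 13671875/52488 − 95703125/472392 + 19140625/314928 = 2734375/5668704.
  ∫_0^5/3 (u')² dx = ∫_0^5/3 (49*x^6 - 245*x^5 + 15925*x^4/36 - 6125*x^3/18 + 30625*x^2/324) dx. Term by term:
    ∫_0^5/3 49*x^6 dx = 546875/2187;  ∫_0^5/3 -245*x^5 dx = -3828125/4374;  ∫_0^5/3 15925*x^4/36 dx = 9953125/8748;
    ∫_0^5/3 -6125*x^3/18 dx = -3828125/5832;  ∫_0^5/3 30625*x^2/324 dx = 3828125/26244.
  Sum: 546875/2187 − 3828125/4374 + 9953125/8748 − 3828125/5832 + 3828125/26244 = 109375/52488.
∫_0^5/3 u² dx = 2734375/5668704, so ||u||_L² = 625*sqrt(42)/5832.
∫_0^5/3 (u')² dx = 109375/52488, so ||u'||_L² = 125*sqrt(14)/324.
Ratio ||u||_L² / ||u'||_L² = 5*sqrt(3)/18.
Sharp Poincaré constant on H^1_0(0, 5/3) is C_P = L/π = 5/(3*π), achieved by sin(3*π/5·x).
A polynomial bump cannot attain the sharp Poincaré constant (only the first sine eigenfunction does), so the ratio is strictly less than C_P, consistent with ||u||_L² ≤ C_P ||u'||_L².


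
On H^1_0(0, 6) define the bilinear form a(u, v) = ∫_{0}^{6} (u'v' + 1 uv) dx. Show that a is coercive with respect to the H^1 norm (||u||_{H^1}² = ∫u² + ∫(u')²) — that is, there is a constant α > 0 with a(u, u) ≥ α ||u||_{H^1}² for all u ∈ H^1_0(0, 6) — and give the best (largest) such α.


α = 1

Coercivity of a(·,·) on H^1_0(0, 6) means a(u, u) ≥ α ||u||_{H^1}² for every u ∈ H^1_0.
The interval has length L = 6, and Poincaré/coercivity depend only on L. Here a(u, u) = ∫(u')² + (1)·∫u².
Here c = 1 ≥ 1, so a(u,u) = ∫(u')² + c∫u² ≥ ∫(u')² + ∫u² = ||u||_{H^1}², i.e. α = 1 works. No larger α is possible: a(u,u) ≥ α||u||_{H^1}² means (1−α)∫(u')² ≥ (α−c)∫u², and for the modes u_n = sin(nπ(x−x₀)/L) (x₀ the left endpoint) one has ∫u_n²/∫(u_n')² = (L/(nπ))² → 0, so a(u_n,u_n)/||u_n||_{H^1}² → 1. Hence the optimal constant is α = 1.
Therefore α = 1.


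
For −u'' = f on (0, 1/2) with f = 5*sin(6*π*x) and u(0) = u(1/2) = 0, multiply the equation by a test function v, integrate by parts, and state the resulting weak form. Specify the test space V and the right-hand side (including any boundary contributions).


V = H^1_0(0, 1/2) (so v(0) = v(1/2) = 0); weak form: ∫_0^1/2 u'v' dx = ∫_0^1/2 (5*sin(6*π*x)) v dx for all v ∈ V.

Multiply both sides by a test function v and integrate from 0 to 1/2:
  ∫_0^1/2 −u''(x) v(x) dx = ∫_0^1/2 f(x) v(x) dx.
Integrate the LHS by parts once:
  ∫_0^1/2 −u'' v dx = −[u'(x) v(x)]_0^1/2 + ∫_0^1/2 u'(x) v'(x) dx.
Thus ∫_0^1/2 u'(x) v'(x) dx = ∫_0^1/2 f(x) v(x) dx + [u'(x) v(x)]_0^1/2.
Choose V so that boundary terms are either known or forced to vanish.
u is Dirichlet: u(0) = u(1/2) = 0. Let V = H^1_0(0, 1/2); then v(0) = v(1/2) = 0, and [u' v]_0^1/2 = 0.
Weak formulation: find u (satisfying any essential BC) such that ∫_0^1/2 u'(x) v'(x) dx = ∫_0^1/2 f v dx for all v ∈ V.
Substituting f(x) = 5*sin(6*π*x), the right-hand side is ∫_0^1/2 (5*sin(6*π*x)) v dx.


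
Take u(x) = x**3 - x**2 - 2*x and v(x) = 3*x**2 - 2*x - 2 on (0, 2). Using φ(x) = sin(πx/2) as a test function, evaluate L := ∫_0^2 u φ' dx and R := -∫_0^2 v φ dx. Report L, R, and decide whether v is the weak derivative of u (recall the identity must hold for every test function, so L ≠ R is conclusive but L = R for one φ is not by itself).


LHS = -8/π + 96/π^3, RHS = -8/π + 96/π^3. Yes, v = u' weakly.

u(x) = x**3 - x**2 - 2*x, classical derivative u'(x) = 3*x**2 - 2*x - 2.
φ(x) = sin(πx/2), so φ'(x) = π*cos(π*x/2)/2.
Note φ(0) = φ(2) = 0, so the boundary term u·φ vanishes.
LHS = ∫_0^2 u(x) φ'(x) dx = ∫_0^2 (π*x^3*cos(π*x/2)/2 - π*x^2*cos(π*x/2)/2 - π*x*cos(π*x/2)) dx. Term by term:
  ∫_0^2 π*x^3*cos(π*x/2)/2 dx = -24/π + 96/π^3;  ∫_0^2 -π*x*cos(π*x/2) dx = 8/π;  ∫_0^2 -π*x^2*cos(π*x/2)/2 dx = 8/π.
Sum: -24/π + 96/π^3 + 8/π + 8/π = -8/π + 96/π^3.
So LHS = -8/π + 96/π^3.
∫_0^2 v(x) φ(x) dx = ∫_0^2 (3*x^2*sin(π*x/2) - 2*x*sin(π*x/2) - 2*sin(π*x/2)) dx. Term by term:
  ∫_0^2 -2*sin(π*x/2) dx = -8/π;  ∫_0^2 -2*x*sin(π*x/2) dx = -8/π;  ∫_0^2 3*x^2*sin(π*x/2) dx = -96/π^3 + 24/π.
Sum: -8/π − 8/π + -96/π^3 + 24/π = -96/π^3 + 8/π.
So RHS = -∫_0^2 v(x) φ(x) dx = -8/π + 96/π^3.
LHS = RHS, so the identity holds for this test φ.
Moreover u is smooth here and v(x) = u'(x) = 3*x**2 - 2*x - 2 pointwise, so the identity holds for every test function. Hence v is the weak derivative of u.


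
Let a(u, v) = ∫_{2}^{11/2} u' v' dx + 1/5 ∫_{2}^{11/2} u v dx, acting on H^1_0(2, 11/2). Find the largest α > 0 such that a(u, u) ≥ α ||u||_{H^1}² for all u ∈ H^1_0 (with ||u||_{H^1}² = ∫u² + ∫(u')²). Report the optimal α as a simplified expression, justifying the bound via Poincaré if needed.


α = (49 + 20*π^2)/(5*(4*π^2 + 49))

Coercivity of a(·,·) on H^1_0(2, 11/2) means a(u, u) ≥ α ||u||_{H^1}² for every u ∈ H^1_0.
The interval has length L = 7/2, and Poincaré/coercivity depend only on L. Here a(u, u) = ∫(u')² + (1/5)·∫u².
Here 0 < c = 1/5 < 1. The condition a(u,u) ≥ α||u||_{H^1}² reads (1−α)∫(u')² ≥ (α−c)∫u². Any admissible α is ≤ 1 (rapidly oscillating u have ∫u²/∫(u')² → 0), and α = 1 would force 0 ≥ (1−c)∫u², impossible since c < 1; so 1−α > 0. By the sharp Poincaré inequality on H^1_0 of an interval of length L, ∫(u')² ≥ (π/L)²∫u² with equality for the first sine mode sin(π(x−x₀)/L) (x₀ the left endpoint), so the inequality holds for all u iff (1−α)(π/L)² ≥ α − c, i.e. α ≤ ((π/L)² + c)/((π/L)² + 1) = (1 + c(L/π)²)/(1 + (L/π)²). With (π/L)² = 4*π^2/49 and c = 1/5, the largest admissible constant is α = ((π/L)² + c)/((π/L)² + 1).
Simplifying, α = (49 + 20*π^2)/(5*(4*π^2 + 49)).


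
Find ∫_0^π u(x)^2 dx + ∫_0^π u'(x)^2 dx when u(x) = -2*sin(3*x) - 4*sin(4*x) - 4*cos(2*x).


||u||_{H^1(0,π)}^2 = 96 + 196*π

u'(x) = 8*sin(2*x) - 6*cos(3*x) - 16*cos(4*x).
Expand u² and (u')² and integrate term by term on (0, π), using: for integers n ≥ 1, ∫_0^π sin²(nx) dx = ∫_0^π cos²(nx) dx = π/2; for n ≠ n', ∫_0^π sin(nx)sin(n'x) dx = ∫_0^π cos(nx)cos(n'x) dx = 0; and by product-to-sum, ∫_0^π sin(nx)cos(n'x) dx = ½∫_0^π [sin((n+n')x) + sin((n−n')x)] dx, which is 0 when n+n' is even and 2n/(n²−n'²) when n+n' is odd (it need not vanish on (0, π)).
  u² squared terms: (-4)²·∫cos(2x)² dx = 16·π/2 = 8*π;  (-4)²·∫sin(4x)² dx = 16·π/2 = 8*π;  (-2)²·∫sin(3x)² dx = 4·π/2 = 2*π.
  u² cross terms: 2·(-4)·(-4)·∫cos(2x)·sin(4x) dx = 32·(0) = 0;  2·(-4)·(-2)·∫cos(2x)·sin(3x) dx = 16·(6/5) = 96/5;  2·(-4)·(-2)·∫sin(4x)·sin(3x) dx = 16·(0) = 0.
  So ∫_0^π u² dx = 8*π + 8*π + 2*π + 0 + 96/5 + 0 = 96/5 + 18*π.
  (u')² squared terms: (-16)²·∫cos(4x)² dx = 256·π/2 = 128*π;  (-6)²·∫cos(3x)² dx = 36·π/2 = 18*π;  (8)²·∫sin(2x)² dx = 64·π/2 = 32*π.
  (u')² cross terms: 2·(-16)·(-6)·∫cos(4x)·cos(3x) dx = 192·(0) = 0;  2·(-16)·(8)·∫cos(4x)·sin(2x) dx = -256·(0) = 0;  2·(-6)·(8)·∫cos(3x)·sin(2x) dx = -96·(-4/5) = 384/5.
  So ∫_0^π (u')² dx = 128*π + 18*π + 32*π + 0 + 0 + 384/5 = 384/5 + 178*π.
||u||_{H^1}^2 = (96/5 + 18*π) + (384/5 + 178*π) = 96 + 196*π.


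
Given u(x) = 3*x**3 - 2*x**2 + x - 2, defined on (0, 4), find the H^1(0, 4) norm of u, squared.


||u||_{H^1}^2 = 2805524/105

The H^1 norm (squared) on an interval (0, L) is
  ||u||_{H^1}^2 = ∫_0^L u(x)^2 dx + ∫_0^L u'(x)^2 dx.
Compute u'(x) = 9*x**2 - 4*x + 1.
Then u(x)^2 = 9*x**6 - 12*x**5 + 10*x**4 - 16*x**3 + 9*x**2 - 4*x + 4 and u'(x)^2 = 81*x**4 - 72*x**3 + 34*x**2 - 8*x + 1.
Integrate each monomial from 0 to 4 using ∫_0^4 c·x^n dx = c·4^(n+1)/(n+1):
  ∫_0^4 u(x)^2 dx = ∫_0^4 (9*x^6 - 12*x^5 + 10*x^4 - 16*x^3 + 9*x^2 - 4*x + 4) dx. Term by term:
    ∫_0^4 9*x^6 dx = 147456/7;  ∫_0^4 -12*x^5 dx = -8192;  ∫_0^4 10*x^4 dx = 2048;
    ∫_0^4 -16*x^3 dx = -1024;  ∫_0^4 9*x^2 dx = 192;  ∫_0^4 -4*x dx = -32;
    ∫_0^4 4 dx = 16.
  Sum: 147456/7 − 8192 + 2048 − 1024 + 192 − 32 + 16 = 98512/7.
  ∫_0^4 u'(x)^2 dx = ∫_0^4 (81*x^4 - 72*x^3 + 34*x^2 - 8*x + 1) dx. Term by term:
    ∫_0^4 81*x^4 dx = 82944/5;  ∫_0^4 -72*x^3 dx = -4608;  ∫_0^4 34*x^2 dx = 2176/3;
    ∫_0^4 -8*x dx = -64;  ∫_0^4 1 dx = 4.
  Sum: 82944/5 − 4608 + 2176/3 − 64 + 4 = 189692/15.
Adding: ||u||_{H^1}^2 = 98512/7 + 189692/15 = 2805524/105.


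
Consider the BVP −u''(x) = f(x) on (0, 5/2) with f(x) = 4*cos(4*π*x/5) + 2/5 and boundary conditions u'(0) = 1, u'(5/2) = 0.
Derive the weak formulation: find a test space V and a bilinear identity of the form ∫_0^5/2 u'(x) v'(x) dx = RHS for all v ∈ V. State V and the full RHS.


V = H^1(0, 5/2) (v unrestricted at boundary; u is determined up to an additive constant); weak form: ∫_0^5/2 u'v' dx = ∫_0^5/2 (4*cos(4*π*x/5) + 2/5) v dx − v(0) for all v ∈ V.

Multiply both sides by a test function v and integrate from 0 to 5/2:
  ∫_0^5/2 −u''(x) v(x) dx = ∫_0^5/2 f(x) v(x) dx.
Integrate the LHS by parts once:
  ∫_0^5/2 −u'' v dx = −[u'(x) v(x)]_0^5/2 + ∫_0^5/2 u'(x) v'(x) dx.
Thus ∫_0^5/2 u'(x) v'(x) dx = ∫_0^5/2 f(x) v(x) dx + [u'(x) v(x)]_0^5/2.
Choose V so that boundary terms are either known or forced to vanish.
u has inhomogeneous Neumann u'(0) = 1, u'(5/2) = 0. [u' v]_0^5/2 = (0)·v(5/2) − (1)·v(0) = − v(0). Take V = H^1(0, 5/2); boundary term becomes part of RHS.
Weak formulation: find u (satisfying any essential BC) such that ∫_0^5/2 u'(x) v'(x) dx = ∫_0^5/2 f v dx − v(0) for all v ∈ V (Neumann data are natural BCs: they enter the RHS as boundary terms).
Substituting f(x) = 4*cos(4*π*x/5) + 2/5, the right-hand side is ∫_0^5/2 (4*cos(4*π*x/5) + 2/5) v dx − v(0).
Compatibility check (pure Neumann): taking v ≡ 1 ∈ V gives 0 = ∫_0^5/2 f dx + (0) − (1), i.e. ∫_0^5/2 f dx must equal u'(0) − u'(5/2) = 1. Indeed ∫_0^5/2 (4*cos(4*π*x/5) + 2/5) dx = 1, so the data are compatible. The solution is then unique only up to an additive constant (fix it e.g. by requiring ∫_0^5/2 u dx = 0).


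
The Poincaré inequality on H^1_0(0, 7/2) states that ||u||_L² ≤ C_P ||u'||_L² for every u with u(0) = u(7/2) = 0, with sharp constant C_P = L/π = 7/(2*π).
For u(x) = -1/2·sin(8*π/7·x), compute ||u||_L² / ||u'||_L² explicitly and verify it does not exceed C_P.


||u||_L² / ||u'||_L² = 7/(8*π) < C_P = 7/(2*π).

u(x) = -1/2·sin(8*π/7·x), so u'(x) = -4*π*cos(8*π*x/7)/7.
Writing u(x) = A·sin(kπx/L) with A = -1/2 and k = 4, use ∫_0^L sin²(kπx/L) dx = L/2 and ∫_0^L cos²(kπx/L) dx = L/2.
u² = 1/4·sin²(8*π/7·x) and (u')² = 16*π^2/49·cos²(8*π/7·x), and each of sin², cos² integrates to L/2 = 7/4 over (0, 7/2).
∫_0^7/2 u² dx = 7/16, so ||u||_L² = sqrt(7)/4.
∫_0^7/2 (u')² dx = 4*π^2/7, so ||u'||_L² = 2*sqrt(7)*π/7.
Ratio ||u||_L² / ||u'||_L² = 7/(8*π).
Sharp Poincaré constant on H^1_0(0, 7/2) is C_P = L/π = 7/(2*π), achieved by sin(2*π/7·x).
This is the k = 4 harmonic; the ratio L/(kπ) is strictly less than C_P = L/π, consistent with the sharp inequality ||u||_L² ≤ C_P ||u'||_L².


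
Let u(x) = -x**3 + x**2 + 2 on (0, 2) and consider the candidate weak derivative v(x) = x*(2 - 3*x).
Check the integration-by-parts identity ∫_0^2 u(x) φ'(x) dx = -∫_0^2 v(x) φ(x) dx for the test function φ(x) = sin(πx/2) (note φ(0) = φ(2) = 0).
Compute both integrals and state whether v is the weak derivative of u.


LHS = -96/π^3 + 16/π, RHS = -96/π^3 + 16/π. Yes, v = u' weakly.

u(x) = -x**3 + x**2 + 2, classical derivative u'(x) = -3*x**2 + 2*x.
φ(x) = sin(πx/2), so φ'(x) = π*cos(π*x/2)/2.
Note φ(0) = φ(2) = 0, so the boundary term u·φ vanishes.
LHS = ∫_0^2 u(x) φ'(x) dx = ∫_0^2 (-π*x^3*cos(π*x/2)/2 + π*x^2*cos(π*x/2)/2 + π*cos(π*x/2)) dx. Term by term:
  ∫_0^2 π*cos(π*x/2) dx = 0;  ∫_0^2 π*x^2*cos(π*x/2)/2 dx = -8/π;  ∫_0^2 -π*x^3*cos(π*x/2)/2 dx = -96/π^3 + 24/π.
Sum: 0 − 8/π + -96/π^3 + 24/π = -96/π^3 + 16/π.
So LHS = -96/π^3 + 16/π.
∫_0^2 v(x) φ(x) dx = ∫_0^2 (-3*x^2*sin(π*x/2) + 2*x*sin(π*x/2)) dx. Term by term:
  ∫_0^2 -3*x^2*sin(π*x/2) dx = -24/π + 96/π^3;  ∫_0^2 2*x*sin(π*x/2) dx = 8/π.
Sum: -24/π + 96/π^3 + 8/π = -16/π + 96/π^3.
So RHS = -∫_0^2 v(x) φ(x) dx = -96/π^3 + 16/π.
LHS = RHS, so the identity holds for this test φ.
Moreover u is smooth here and v(x) = u'(x) = -3*x**2 + 2*x pointwise, so the identity holds for every test function. Hence v is the weak derivative of u.


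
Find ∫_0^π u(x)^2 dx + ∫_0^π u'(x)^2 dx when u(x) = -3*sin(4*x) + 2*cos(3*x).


||u||_{H^1(0,π)}^2 = -960/7 + 193*π/2

u'(x) = -6*sin(3*x) - 12*cos(4*x).
Expand u² and (u')² and integrate term by term on (0, π), using: for integers n ≥ 1, ∫_0^π sin²(nx) dx = ∫_0^π cos²(nx) dx = π/2; for n ≠ n', ∫_0^π sin(nx)sin(n'x) dx = ∫_0^π cos(nx)cos(n'x) dx = 0; and by product-to-sum, ∫_0^π sin(nx)cos(n'x) dx = ½∫_0^π [sin((n+n')x) + sin((n−n')x)] dx, which is 0 when n+n' is even and 2n/(n²−n'²) when n+n' is odd (it need not vanish on (0, π)).
  u² squared terms: (-3)²·∫sin(4x)² dx = 9·π/2 = 9*π/2;  (2)²·∫cos(3x)² dx = 4·π/2 = 2*π.
  u² cross terms: 2·(-3)·(2)·∫sin(4x)·cos(3x) dx = -12·(8/7) = -96/7.
  So ∫_0^π u² dx = 9*π/2 + 2*π − 96/7 = -96/7 + 13*π/2.
  (u')² squared terms: (-12)²·∫cos(4x)² dx = 144·π/2 = 72*π;  (-6)²·∫sin(3x)² dx = 36·π/2 = 18*π.
  (u')² cross terms: 2·(-12)·(-6)·∫cos(4x)·sin(3x) dx = 144·(-6/7) = -864/7.
  So ∫_0^π (u')² dx = 72*π + 18*π − 864/7 = -864/7 + 90*π.
||u||_{H^1}^2 = (-96/7 + 13*π/2) + (-864/7 + 90*π) = -960/7 + 193*π/2.


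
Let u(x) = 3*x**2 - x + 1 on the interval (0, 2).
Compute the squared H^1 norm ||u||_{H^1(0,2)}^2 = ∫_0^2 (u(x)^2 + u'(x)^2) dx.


||u||_{H^1}^2 = 1864/15

The H^1 norm (squared) on an interval (0, L) is
  ||u||_{H^1}^2 = ∫_0^L u(x)^2 dx + ∫_0^L u'(x)^2 dx.
Compute u'(x) = 6*x - 1.
Then u(x)^2 = 9*x**4 - 6*x**3 + 7*x**2 - 2*x + 1 and u'(x)^2 = 36*x**2 - 12*x + 1.
Integrate each monomial from 0 to 2 using ∫_0^2 c·x^n dx = c·2^(n+1)/(n+1):
  ∫_0^2 u(x)^2 dx = ∫_0^2 (9*x^4 - 6*x^3 + 7*x^2 - 2*x + 1) dx. Term by term:
    ∫_0^2 9*x^4 dx = 288/5;  ∫_0^2 -6*x^3 dx = -24;  ∫_0^2 7*x^2 dx = 56/3;
    ∫_0^2 -2*x dx = -4;  ∫_0^2 1 dx = 2.
  Sum: 288/5 − 24 + 56/3 − 4 + 2 = 754/15.
  ∫_0^2 u'(x)^2 dx = ∫_0^2 (36*x^2 - 12*x + 1) dx. Term by term:
    ∫_0^2 36*x^2 dx = 96;  ∫_0^2 -12*x dx = -24;  ∫_0^2 1 dx = 2.
  Sum: 96 − 24 + 2 = 74.
Adding: ||u||_{H^1}^2 = 754/15 + 74 = 1864/15.


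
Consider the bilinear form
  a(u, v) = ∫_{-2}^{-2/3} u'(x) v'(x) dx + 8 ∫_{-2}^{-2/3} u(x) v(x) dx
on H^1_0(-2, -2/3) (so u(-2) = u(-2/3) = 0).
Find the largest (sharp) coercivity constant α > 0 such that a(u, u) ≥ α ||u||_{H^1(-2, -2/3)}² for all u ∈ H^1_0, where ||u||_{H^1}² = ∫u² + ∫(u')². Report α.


α = 1

Coercivity of a(·,·) on H^1_0(-2, -2/3) means a(u, u) ≥ α ||u||_{H^1}² for every u ∈ H^1_0.
The interval has length L = 4/3, and Poincaré/coercivity depend only on L. Here a(u, u) = ∫(u')² + (8)·∫u².
Here c = 8 ≥ 1, so a(u,u) = ∫(u')² + c∫u² ≥ ∫(u')² + ∫u² = ||u||_{H^1}², i.e. α = 1 works. No larger α is possible: a(u,u) ≥ α||u||_{H^1}² means (1−α)∫(u')² ≥ (α−c)∫u², and for the modes u_n = sin(nπ(x−x₀)/L) (x₀ the left endpoint) one has ∫u_n²/∫(u_n')² = (L/(nπ))² → 0, so a(u_n,u_n)/||u_n||_{H^1}² → 1. Hence the optimal constant is α = 1.
Therefore α = 1.


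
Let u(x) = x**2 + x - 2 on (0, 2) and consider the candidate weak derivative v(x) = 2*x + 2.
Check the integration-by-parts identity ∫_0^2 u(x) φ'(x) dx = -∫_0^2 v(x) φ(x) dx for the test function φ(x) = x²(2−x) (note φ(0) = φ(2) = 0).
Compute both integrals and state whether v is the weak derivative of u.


LHS = -68/15, RHS = -88/15. No, v is not the weak derivative of u.

u(x) = x**2 + x - 2, classical derivative u'(x) = 2*x + 1.
φ(x) = x²(2−x), so φ'(x) = x*(4 - 3*x).
Note φ(0) = φ(2) = 0, so the boundary term u·φ vanishes.
LHS = ∫_0^2 u(x) φ'(x) dx = ∫_0^2 (-3*x^4 + x^3 + 10*x^2 - 8*x) dx. Term by term:
  ∫_0^2 -3*x^4 dx = -96/5;  ∫_0^2 x^3 dx = 4;  ∫_0^2 10*x^2 dx = 80/3;
  ∫_0^2 -8*x dx = -16.
Sum: -96/5 + 4 + 80/3 − 16 = -68/15.
So LHS = -68/15.
∫_0^2 v(x) φ(x) dx = ∫_0^2 (-2*x^4 + 2*x^3 + 4*x^2) dx. Term by term:
  ∫_0^2 -2*x^4 dx = -64/5;  ∫_0^2 2*x^3 dx = 8;  ∫_0^2 4*x^2 dx = 32/3.
Sum: -64/5 + 8 + 32/3 = 88/15.
So RHS = -∫_0^2 v(x) φ(x) dx = -88/15.
LHS − RHS = 4/3 ≠ 0, so the identity fails.
(For a valid weak derivative the identity must hold for EVERY test function, in particular this one. The failure shows v is NOT the weak derivative of u.)
Correct weak derivative would be u'(x) = 2*x + 1.


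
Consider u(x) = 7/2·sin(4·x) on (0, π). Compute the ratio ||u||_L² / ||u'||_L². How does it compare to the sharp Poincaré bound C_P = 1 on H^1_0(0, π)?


||u||_L² / ||u'||_L² = 1/4 < C_P = 1.

u(x) = 7/2·sin(4·x), so u'(x) = 14*cos(4*x).
Writing u(x) = A·sin(kπx/L) with A = 7/2 and k = 4, use ∫_0^L sin²(kπx/L) dx = L/2 and ∫_0^L cos²(kπx/L) dx = L/2.
u² = 49/4·sin²(4·x) and (u')² = 196·cos²(4·x), and each of sin², cos² integrates to L/2 = π/2 over (0, π).
∫_0^π u² dx = 49*π/8, so ||u||_L² = 7*sqrt(2)*sqrt(π)/4.
∫_0^π (u')² dx = 98*π, so ||u'||_L² = 7*sqrt(2)*sqrt(π).
Ratio ||u||_L² / ||u'||_L² = 1/4.
Sharp Poincaré constant on H^1_0(0, π) is C_P = L/π = 1, achieved by sin(x).
This is the k = 4 harmonic; the ratio L/(kπ) is strictly less than C_P = L/π, consistent with the sharp inequality ||u||_L² ≤ C_P ||u'||_L².


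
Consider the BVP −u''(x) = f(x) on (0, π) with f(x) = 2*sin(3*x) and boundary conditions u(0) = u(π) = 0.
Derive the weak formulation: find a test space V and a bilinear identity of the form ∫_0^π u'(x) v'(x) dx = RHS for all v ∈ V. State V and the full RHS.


V = H^1_0(0, π) (so v(0) = v(π) = 0); weak form: ∫_0^π u'v' dx = ∫_0^π (2*sin(3*x)) v dx for all v ∈ V.

Multiply both sides by a test function v and integrate from 0 to π:
  ∫_0^π −u''(x) v(x) dx = ∫_0^π f(x) v(x) dx.
Integrate the LHS by parts once:
  ∫_0^π −u'' v dx = −[u'(x) v(x)]_0^π + ∫_0^π u'(x) v'(x) dx.
Thus ∫_0^π u'(x) v'(x) dx = ∫_0^π f(x) v(x) dx + [u'(x) v(x)]_0^π.
Choose V so that boundary terms are either known or forced to vanish.
u is Dirichlet: u(0) = u(π) = 0. Let V = H^1_0(0, π); then v(0) = v(π) = 0, and [u' v]_0^π = 0.
Weak formulation: find u (satisfying any essential BC) such that ∫_0^π u'(x) v'(x) dx = ∫_0^π f v dx for all v ∈ V.
Substituting f(x) = 2*sin(3*x), the right-hand side is ∫_0^π (2*sin(3*x)) v dx.


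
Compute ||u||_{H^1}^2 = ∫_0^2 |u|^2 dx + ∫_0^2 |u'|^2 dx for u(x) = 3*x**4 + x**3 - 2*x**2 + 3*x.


||u||_{H^1}^2 = 18946/5

The H^1 norm (squared) on an interval (0, L) is
  ||u||_{H^1}^2 = ∫_0^L u(x)^2 dx + ∫_0^L u'(x)^2 dx.
Compute u'(x) = 12*x**3 + 3*x**2 - 4*x + 3.
Then u(x)^2 = 9*x**8 + 6*x**7 - 11*x**6 + 14*x**5 + 10*x**4 - 12*x**3 + 9*x**2 and u'(x)^2 = 144*x**6 + 72*x**5 - 87*x**4 + 48*x**3 + 34*x**2 - 24*x + 9.
Integrate each monomial from 0 to 2 using ∫_0^2 c·x^n dx = c·2^(n+1)/(n+1):
  ∫_0^2 u(x)^2 dx = ∫_0^2 (9*x^8 + 6*x^7 - 11*x^6 + 14*x^5 + 10*x^4 - 12*x^3 + 9*x^2) dx. Term by term:
    ∫_0^2 9*x^8 dx = 512;  ∫_0^2 6*x^7 dx = 192;  ∫_0^2 -11*x^6 dx = -1408/7;
    ∫_0^2 14*x^5 dx = 448/3;  ∫_0^2 10*x^4 dx = 64;  ∫_0^2 -12*x^3 dx = -48;
    ∫_0^2 9*x^2 dx = 24.
  Sum: 512 + 192 − 1408/7 + 448/3 + 64 − 48 + 24 = 14536/21.
  ∫_0^2 u'(x)^2 dx = ∫_0^2 (144*x^6 + 72*x^5 - 87*x^4 + 48*x^3 + 34*x^2 - 24*x + 9) dx. Term by term:
    ∫_0^2 144*x^6 dx = 18432/7;  ∫_0^2 72*x^5 dx = 768;  ∫_0^2 -87*x^4 dx = -2784/5;
    ∫_0^2 48*x^3 dx = 192;  ∫_0^2 34*x^2 dx = 272/3;  ∫_0^2 -24*x dx = -48;
    ∫_0^2 9 dx = 18.
  Sum: 18432/7 + 768 − 2784/5 + 192 + 272/3 − 48 + 18 = 325186/105.
Adding: ||u||_{H^1}^2 = 14536/21 + 325186/105 = 18946/5.


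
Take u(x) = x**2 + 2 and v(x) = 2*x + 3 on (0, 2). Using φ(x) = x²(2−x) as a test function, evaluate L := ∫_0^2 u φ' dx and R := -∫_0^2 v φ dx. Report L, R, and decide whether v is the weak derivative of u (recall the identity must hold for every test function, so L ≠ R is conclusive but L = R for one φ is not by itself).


LHS = -16/5, RHS = -36/5. No, v is not the weak derivative of u.

u(x) = x**2 + 2, classical derivative u'(x) = 2*x.
φ(x) = x²(2−x), so φ'(x) = x*(4 - 3*x).
Note φ(0) = φ(2) = 0, so the boundary term u·φ vanishes.
LHS = ∫_0^2 u(x) φ'(x) dx = ∫_0^2 (-3*x^4 + 4*x^3 - 6*x^2 + 8*x) dx. Term by term:
  ∫_0^2 -3*x^4 dx = -96/5;  ∫_0^2 4*x^3 dx = 16;  ∫_0^2 -6*x^2 dx = -16;
  ∫_0^2 8*x dx = 16.
Sum: -96/5 + 16 − 16 + 16 = -16/5.
So LHS = -16/5.
∫_0^2 v(x) φ(x) dx = ∫_0^2 (-2*x^4 + x^3 + 6*x^2) dx. Term by term:
  ∫_0^2 -2*x^4 dx = -64/5;  ∫_0^2 x^3 dx = 4;  ∫_0^2 6*x^2 dx = 16.
Sum: -64/5 + 4 + 16 = 36/5.
So RHS = -∫_0^2 v(x) φ(x) dx = -36/5.
LHS − RHS = 4 ≠ 0, so the identity fails.
(For a valid weak derivative the identity must hold for EVERY test function, in particular this one. The failure shows v is NOT the weak derivative of u.)
Correct weak derivative would be u'(x) = 2*x.


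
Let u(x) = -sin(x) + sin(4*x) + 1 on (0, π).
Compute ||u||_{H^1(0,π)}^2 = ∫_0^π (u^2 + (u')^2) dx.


||u||_{H^1(0,π)}^2 = -4 + 21*π/2

u'(x) = -cos(x) + 4*cos(4*x).
Expand u² and (u')² and integrate term by term on (0, π), using: for integers n ≥ 1, ∫_0^π sin²(nx) dx = ∫_0^π cos²(nx) dx = π/2; for n ≠ n', ∫_0^π sin(nx)sin(n'x) dx = ∫_0^π cos(nx)cos(n'x) dx = 0; and by product-to-sum, ∫_0^π sin(nx)cos(n'x) dx = ½∫_0^π [sin((n+n')x) + sin((n−n')x)] dx, which is 0 when n+n' is even and 2n/(n²−n'²) when n+n' is odd (it need not vanish on (0, π)). For the constant mode: ∫_0^π 1 dx = π, ∫_0^π cos(nx) dx = 0, ∫_0^π sin(nx) dx = (1−(−1)^n)/n.
  u² squared terms: (1)²·∫1 dx = 1·π = π;  (-1)²·∫sin(x)² dx = 1·π/2 = π/2;  (1)²·∫sin(4x)² dx = 1·π/2 = π/2.
  u² cross terms: 2·(1)·(-1)·∫1·sin(x) dx = -2·(2) = -4;  2·(1)·(1)·∫1·sin(4x) dx = 2·(0) = 0;  2·(-1)·(1)·∫sin(x)·sin(4x) dx = -2·(0) = 0.
  So ∫_0^π u² dx = π + π/2 + π/2 − 4 + 0 + 0 = -4 + 2*π.
  (u')² squared terms: (-1)²·∫cos(x)² dx = 1·π/2 = π/2;  (4)²·∫cos(4x)² dx = 16·π/2 = 8*π.
  (u')² cross terms: 2·(-1)·(4)·∫cos(x)·cos(4x) dx = -8·(0) = 0.
  So ∫_0^π (u')² dx = π/2 + 8*π + 0 = 17*π/2.
||u||_{H^1}^2 = (-4 + 2*π) + (17*π/2) = -4 + 21*π/2.


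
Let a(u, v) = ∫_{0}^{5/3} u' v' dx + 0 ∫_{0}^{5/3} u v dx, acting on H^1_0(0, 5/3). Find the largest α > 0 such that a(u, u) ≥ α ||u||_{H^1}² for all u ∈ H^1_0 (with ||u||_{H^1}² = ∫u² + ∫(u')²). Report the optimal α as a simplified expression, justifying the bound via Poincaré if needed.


α = 9*π^2/(25 + 9*π^2)

Coercivity of a(·,·) on H^1_0(0, 5/3) means a(u, u) ≥ α ||u||_{H^1}² for every u ∈ H^1_0.
The interval has length L = 5/3, and Poincaré/coercivity depend only on L. Here a(u, u) = ∫(u')² + (0)·∫u².
Here c = 0, so a(u,u) = ∫(u')² alone. The condition a(u,u) ≥ α||u||_{H^1}² reads (1−α)∫(u')² ≥ (α−c)∫u². Any admissible α is ≤ 1 (rapidly oscillating u have ∫u²/∫(u')² → 0), and α = 1 would force 0 ≥ (1−c)∫u², impossible since c < 1; so 1−α > 0. By the sharp Poincaré inequality on H^1_0 of an interval of length L, ∫(u')² ≥ (π/L)²∫u² with equality for the first sine mode sin(π(x−x₀)/L) (x₀ the left endpoint), so the inequality holds for all u iff (1−α)(π/L)² ≥ α − c, i.e. α ≤ ((π/L)² + c)/((π/L)² + 1) = (1 + c(L/π)²)/(1 + (L/π)²). (Direct route, valid since c ≤ 0: Poincaré gives c∫u² ≥ c(L/π)²∫(u')², so a(u,u) ≥ (1 + c(L/π)²)∫(u')², while ||u||_{H^1}² ≤ (1 + (L/π)²)∫(u')²; dividing yields the same α.) With (π/L)² = 9*π^2/25 and c = 0, the largest admissible constant is α = ((π/L)² + c)/((π/L)² + 1).
Simplifying, α = 9*π^2/(25 + 9*π^2).
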